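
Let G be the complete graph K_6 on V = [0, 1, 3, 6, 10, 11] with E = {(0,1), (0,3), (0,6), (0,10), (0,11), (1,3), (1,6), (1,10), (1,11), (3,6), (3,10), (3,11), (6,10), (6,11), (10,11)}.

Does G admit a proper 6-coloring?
Yes, G is 6-colorable

A valid 6-coloring: color 1: [11]; color 2: [3]; color 3: [6]; color 4: [0]; color 5: [1]; color 6: [10].
(χ(G) = 6 ≤ 6.)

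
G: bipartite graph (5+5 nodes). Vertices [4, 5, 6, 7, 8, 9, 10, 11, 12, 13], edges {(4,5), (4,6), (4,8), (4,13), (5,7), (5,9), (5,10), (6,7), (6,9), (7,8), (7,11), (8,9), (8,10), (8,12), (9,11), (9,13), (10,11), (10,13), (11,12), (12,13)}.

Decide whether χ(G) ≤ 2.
Yes, G is 2-colorable

A valid 2-coloring: color 1: [5, 6, 8, 11, 13]; color 2: [4, 7, 9, 10, 12].
(χ(G) = 2 ≤ 2.)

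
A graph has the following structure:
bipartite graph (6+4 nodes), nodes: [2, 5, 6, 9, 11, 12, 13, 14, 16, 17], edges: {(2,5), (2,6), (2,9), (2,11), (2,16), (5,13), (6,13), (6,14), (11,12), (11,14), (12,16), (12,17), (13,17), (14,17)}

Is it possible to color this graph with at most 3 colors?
A valid 3-coloring: color 1: [2, 12, 13, 14]; color 2: [5, 6, 9, 11, 16, 17].
(χ(G) = 2 ≤ 3.)

Yes, G is 3-colorable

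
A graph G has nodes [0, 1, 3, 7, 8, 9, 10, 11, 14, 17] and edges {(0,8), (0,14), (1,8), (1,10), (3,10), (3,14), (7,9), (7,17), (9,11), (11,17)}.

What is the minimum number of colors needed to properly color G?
Clique number ω(G) = 2 (lower bound: χ ≥ ω).
The graph is bipartite (no odd cycle), so 2 colors suffice: χ(G) = 2.
A valid 2-coloring: color 1: [7, 8, 10, 11, 14]; color 2: [0, 1, 3, 9, 17].

χ(G) = 2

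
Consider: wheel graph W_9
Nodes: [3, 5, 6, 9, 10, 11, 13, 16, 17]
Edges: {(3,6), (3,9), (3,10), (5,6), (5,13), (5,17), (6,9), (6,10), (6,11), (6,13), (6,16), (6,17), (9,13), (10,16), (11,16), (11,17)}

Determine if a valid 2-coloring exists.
No, G is not 2-colorable

The clique on vertices [3, 6, 9] has size 3 > 2, so it alone needs 3 colors.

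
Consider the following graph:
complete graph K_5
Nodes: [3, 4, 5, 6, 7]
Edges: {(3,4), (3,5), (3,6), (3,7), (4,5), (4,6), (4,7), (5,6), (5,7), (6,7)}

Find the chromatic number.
χ(G) = 5

Clique number ω(G) = 5 (lower bound: χ ≥ ω).
The clique on [3, 4, 5, 6, 7] has size 5, forcing χ ≥ 5, and the coloring below uses 5 colors, so χ(G) = 5.
A valid 5-coloring: color 1: [4]; color 2: [5]; color 3: [3]; color 4: [7]; color 5: [6].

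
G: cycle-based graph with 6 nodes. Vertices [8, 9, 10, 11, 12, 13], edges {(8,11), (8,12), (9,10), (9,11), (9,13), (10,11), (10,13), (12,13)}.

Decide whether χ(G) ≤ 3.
Yes, G is 3-colorable

A valid 3-coloring: color 1: [11, 13]; color 2: [8, 10]; color 3: [9, 12].
(χ(G) = 3 ≤ 3.)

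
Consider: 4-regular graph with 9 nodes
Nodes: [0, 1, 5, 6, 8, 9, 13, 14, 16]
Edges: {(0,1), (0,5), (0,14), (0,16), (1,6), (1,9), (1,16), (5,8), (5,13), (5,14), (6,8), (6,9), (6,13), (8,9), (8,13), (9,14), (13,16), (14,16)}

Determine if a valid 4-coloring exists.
Yes, G is 4-colorable

A valid 4-coloring: color 1: [1, 8, 14]; color 2: [5, 6, 16]; color 3: [0, 9, 13].
(χ(G) = 3 ≤ 4.)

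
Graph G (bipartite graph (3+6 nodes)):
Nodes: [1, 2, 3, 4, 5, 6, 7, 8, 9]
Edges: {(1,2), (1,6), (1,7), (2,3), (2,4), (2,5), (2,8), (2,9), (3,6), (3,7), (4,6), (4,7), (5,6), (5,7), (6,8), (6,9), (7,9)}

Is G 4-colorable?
Yes, G is 4-colorable

A valid 4-coloring: color 1: [2, 6, 7]; color 2: [1, 3, 4, 5, 8, 9].
(χ(G) = 2 ≤ 4.)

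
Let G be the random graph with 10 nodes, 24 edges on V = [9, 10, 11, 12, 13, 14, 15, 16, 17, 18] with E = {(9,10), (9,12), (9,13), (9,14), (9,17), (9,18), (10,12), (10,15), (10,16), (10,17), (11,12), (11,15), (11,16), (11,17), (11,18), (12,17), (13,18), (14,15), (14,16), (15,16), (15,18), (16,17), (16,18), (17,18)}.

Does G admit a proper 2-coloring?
No, G is not 2-colorable

The clique on vertices [11, 16, 17, 18] has size 4 > 2, so it alone needs 4 colors.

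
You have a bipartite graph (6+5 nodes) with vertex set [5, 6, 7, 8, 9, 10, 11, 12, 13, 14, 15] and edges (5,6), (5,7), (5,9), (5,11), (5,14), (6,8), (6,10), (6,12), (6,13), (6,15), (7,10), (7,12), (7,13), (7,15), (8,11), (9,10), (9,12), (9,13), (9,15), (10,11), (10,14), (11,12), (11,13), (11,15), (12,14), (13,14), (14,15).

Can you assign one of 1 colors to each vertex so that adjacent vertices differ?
No, G is not 1-colorable

Edge (5,6) forces its endpoints to differ, so 1 color is not enough.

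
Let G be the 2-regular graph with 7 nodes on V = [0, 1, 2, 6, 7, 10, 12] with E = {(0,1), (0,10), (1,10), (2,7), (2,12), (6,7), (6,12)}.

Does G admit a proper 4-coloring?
A valid 4-coloring: color 1: [7, 10, 12]; color 2: [1, 2, 6]; color 3: [0].
(χ(G) = 3 ≤ 4.)

Yes, G is 4-colorable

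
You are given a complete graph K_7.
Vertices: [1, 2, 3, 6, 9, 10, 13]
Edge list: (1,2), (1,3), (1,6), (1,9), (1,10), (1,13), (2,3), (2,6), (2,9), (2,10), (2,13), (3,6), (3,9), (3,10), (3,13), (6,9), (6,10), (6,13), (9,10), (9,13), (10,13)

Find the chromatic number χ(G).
Clique number ω(G) = 7 (lower bound: χ ≥ ω).
The clique on [1, 2, 3, 6, 9, 10, 13] has size 7, forcing χ ≥ 7, and the coloring below uses 7 colors, so χ(G) = 7.
A valid 7-coloring: color 1: [10]; color 2: [9]; color 3: [3]; color 4: [1]; color 5: [13]; color 6: [6]; color 7: [2].

χ(G) = 7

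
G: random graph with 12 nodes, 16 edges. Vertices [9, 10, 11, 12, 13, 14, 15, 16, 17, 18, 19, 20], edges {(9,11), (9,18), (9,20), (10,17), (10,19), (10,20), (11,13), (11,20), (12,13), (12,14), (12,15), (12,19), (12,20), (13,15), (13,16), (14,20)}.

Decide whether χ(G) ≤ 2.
The clique on vertices [9, 11, 20] has size 3 > 2, so it alone needs 3 colors.

No, G is not 2-colorable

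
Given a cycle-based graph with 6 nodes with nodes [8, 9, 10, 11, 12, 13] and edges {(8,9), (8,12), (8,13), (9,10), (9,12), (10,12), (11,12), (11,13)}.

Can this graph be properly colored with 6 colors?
A valid 6-coloring: color 1: [12, 13]; color 2: [8, 10, 11]; color 3: [9].
(χ(G) = 3 ≤ 6.)

Yes, G is 6-colorable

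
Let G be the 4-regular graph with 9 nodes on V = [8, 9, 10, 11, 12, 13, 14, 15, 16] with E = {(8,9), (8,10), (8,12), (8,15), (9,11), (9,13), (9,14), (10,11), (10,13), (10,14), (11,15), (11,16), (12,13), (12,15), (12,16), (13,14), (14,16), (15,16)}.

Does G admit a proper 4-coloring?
Yes, G is 4-colorable

A valid 4-coloring: color 1: [11, 12, 14]; color 2: [8, 13, 16]; color 3: [9, 10, 15].
(χ(G) = 3 ≤ 4.)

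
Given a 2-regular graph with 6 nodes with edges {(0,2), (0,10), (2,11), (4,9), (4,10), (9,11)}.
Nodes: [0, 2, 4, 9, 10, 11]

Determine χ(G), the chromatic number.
χ(G) = 2

Clique number ω(G) = 2 (lower bound: χ ≥ ω).
The graph is bipartite (no odd cycle), so 2 colors suffice: χ(G) = 2.
A valid 2-coloring: color 1: [2, 9, 10]; color 2: [0, 4, 11].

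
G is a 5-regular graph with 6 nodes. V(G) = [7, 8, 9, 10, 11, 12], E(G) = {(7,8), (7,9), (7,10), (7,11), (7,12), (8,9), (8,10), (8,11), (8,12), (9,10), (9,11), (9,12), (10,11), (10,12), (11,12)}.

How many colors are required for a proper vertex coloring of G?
χ(G) = 6

Clique number ω(G) = 6 (lower bound: χ ≥ ω).
The clique on [7, 8, 9, 10, 11, 12] has size 6, forcing χ ≥ 6, and the coloring below uses 6 colors, so χ(G) = 6.
A valid 6-coloring: color 1: [9]; color 2: [7]; color 3: [11]; color 4: [12]; color 5: [10]; color 6: [8].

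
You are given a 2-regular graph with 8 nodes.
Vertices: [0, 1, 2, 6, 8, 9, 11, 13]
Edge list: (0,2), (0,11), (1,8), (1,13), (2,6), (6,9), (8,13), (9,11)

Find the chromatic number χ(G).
χ(G) = 3

Clique number ω(G) = 3 (lower bound: χ ≥ ω).
The clique on [1, 8, 13] has size 3, forcing χ ≥ 3, and the coloring below uses 3 colors, so χ(G) = 3.
A valid 3-coloring: color 1: [0, 9, 13]; color 2: [6, 8, 11]; color 3: [1, 2].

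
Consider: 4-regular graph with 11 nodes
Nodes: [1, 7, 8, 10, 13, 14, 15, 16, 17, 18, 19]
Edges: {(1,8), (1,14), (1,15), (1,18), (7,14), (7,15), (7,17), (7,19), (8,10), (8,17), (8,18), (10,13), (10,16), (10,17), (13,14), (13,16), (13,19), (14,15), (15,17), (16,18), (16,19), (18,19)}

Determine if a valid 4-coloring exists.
Yes, G is 4-colorable

A valid 4-coloring: color 1: [1, 13, 17]; color 2: [7, 8, 16]; color 3: [10, 14, 19]; color 4: [15, 18].
(χ(G) = 4 ≤ 4.)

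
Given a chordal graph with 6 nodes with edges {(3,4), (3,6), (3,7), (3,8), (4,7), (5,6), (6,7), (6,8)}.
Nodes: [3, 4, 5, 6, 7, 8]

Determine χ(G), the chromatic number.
χ(G) = 3

Clique number ω(G) = 3 (lower bound: χ ≥ ω).
The clique on [3, 4, 7] has size 3, forcing χ ≥ 3, and the coloring below uses 3 colors, so χ(G) = 3.
A valid 3-coloring: color 1: [3, 5]; color 2: [4, 6]; color 3: [7, 8].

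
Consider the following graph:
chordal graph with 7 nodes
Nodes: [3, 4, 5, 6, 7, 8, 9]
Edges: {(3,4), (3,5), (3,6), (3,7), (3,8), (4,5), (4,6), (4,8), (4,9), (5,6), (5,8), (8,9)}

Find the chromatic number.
χ(G) = 4

Clique number ω(G) = 4 (lower bound: χ ≥ ω).
The clique on [3, 4, 5, 8] has size 4, forcing χ ≥ 4, and the coloring below uses 4 colors, so χ(G) = 4.
A valid 4-coloring: color 1: [3, 9]; color 2: [4, 7]; color 3: [6, 8]; color 4: [5].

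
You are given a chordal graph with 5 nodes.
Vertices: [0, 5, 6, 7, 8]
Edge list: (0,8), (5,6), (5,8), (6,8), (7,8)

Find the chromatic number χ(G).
χ(G) = 3

Clique number ω(G) = 3 (lower bound: χ ≥ ω).
The clique on [5, 6, 8] has size 3, forcing χ ≥ 3, and the coloring below uses 3 colors, so χ(G) = 3.
A valid 3-coloring: color 1: [8]; color 2: [0, 6, 7]; color 3: [5].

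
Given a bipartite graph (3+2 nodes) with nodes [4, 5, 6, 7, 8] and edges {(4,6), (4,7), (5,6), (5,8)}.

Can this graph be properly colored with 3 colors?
Yes, G is 3-colorable

A valid 3-coloring: color 1: [6, 7, 8]; color 2: [4, 5].
(χ(G) = 2 ≤ 3.)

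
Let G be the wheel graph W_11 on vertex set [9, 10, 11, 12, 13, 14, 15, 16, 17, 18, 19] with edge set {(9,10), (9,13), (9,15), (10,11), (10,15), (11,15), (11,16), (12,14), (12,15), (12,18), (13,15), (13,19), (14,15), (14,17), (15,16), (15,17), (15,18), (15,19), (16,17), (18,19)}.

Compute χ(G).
Clique number ω(G) = 3 (lower bound: χ ≥ ω).
The clique on [9, 10, 15] has size 3, forcing χ ≥ 3, and the coloring below uses 3 colors, so χ(G) = 3.
A valid 3-coloring: color 1: [15]; color 2: [10, 13, 14, 16, 18]; color 3: [9, 11, 12, 17, 19].

χ(G) = 3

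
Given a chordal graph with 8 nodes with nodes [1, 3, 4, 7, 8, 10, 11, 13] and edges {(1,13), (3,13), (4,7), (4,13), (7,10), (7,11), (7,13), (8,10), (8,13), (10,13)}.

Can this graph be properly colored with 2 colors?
No, G is not 2-colorable

The clique on vertices [8, 10, 13] has size 3 > 2, so it alone needs 3 colors.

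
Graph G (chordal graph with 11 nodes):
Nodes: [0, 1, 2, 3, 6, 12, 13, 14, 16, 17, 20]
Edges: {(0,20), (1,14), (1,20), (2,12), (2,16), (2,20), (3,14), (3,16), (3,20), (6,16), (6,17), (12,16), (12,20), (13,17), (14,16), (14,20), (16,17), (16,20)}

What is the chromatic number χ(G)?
Clique number ω(G) = 4 (lower bound: χ ≥ ω).
The clique on [2, 12, 16, 20] has size 4, forcing χ ≥ 4, and the coloring below uses 4 colors, so χ(G) = 4.
A valid 4-coloring: color 1: [17, 20]; color 2: [0, 1, 13, 16]; color 3: [6, 12, 14]; color 4: [2, 3].

χ(G) = 4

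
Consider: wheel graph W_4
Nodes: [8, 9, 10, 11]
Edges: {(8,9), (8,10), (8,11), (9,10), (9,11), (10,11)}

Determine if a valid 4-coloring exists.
Yes, G is 4-colorable

A valid 4-coloring: color 1: [8]; color 2: [10]; color 3: [11]; color 4: [9].
(χ(G) = 4 ≤ 4.)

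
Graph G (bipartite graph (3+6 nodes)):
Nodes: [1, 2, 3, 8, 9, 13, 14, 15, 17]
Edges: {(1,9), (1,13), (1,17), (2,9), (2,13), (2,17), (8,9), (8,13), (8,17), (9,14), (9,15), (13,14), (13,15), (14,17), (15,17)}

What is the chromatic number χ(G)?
χ(G) = 2

Clique number ω(G) = 2 (lower bound: χ ≥ ω).
The graph is bipartite (no odd cycle), so 2 colors suffice: χ(G) = 2.
A valid 2-coloring: color 1: [3, 9, 13, 17]; color 2: [1, 2, 8, 14, 15].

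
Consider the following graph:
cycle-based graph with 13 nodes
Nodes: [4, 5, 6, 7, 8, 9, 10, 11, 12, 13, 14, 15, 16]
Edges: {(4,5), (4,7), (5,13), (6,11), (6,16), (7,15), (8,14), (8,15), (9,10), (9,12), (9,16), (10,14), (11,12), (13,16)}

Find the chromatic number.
Clique number ω(G) = 2 (lower bound: χ ≥ ω).
Odd cycle [6, 16, 9, 12, 11] needs 3 colors (χ ≥ 3).
The coloring below uses 3 colors, so χ(G) = 3.
A valid 3-coloring: color 1: [5, 7, 8, 10, 12, 16]; color 2: [4, 9, 11, 13, 14, 15]; color 3: [6].

χ(G) = 3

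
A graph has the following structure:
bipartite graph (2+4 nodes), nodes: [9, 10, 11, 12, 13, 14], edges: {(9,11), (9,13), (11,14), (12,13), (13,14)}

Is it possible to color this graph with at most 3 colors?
Yes, G is 3-colorable

A valid 3-coloring: color 1: [10, 11, 13]; color 2: [9, 12, 14].
(χ(G) = 2 ≤ 3.)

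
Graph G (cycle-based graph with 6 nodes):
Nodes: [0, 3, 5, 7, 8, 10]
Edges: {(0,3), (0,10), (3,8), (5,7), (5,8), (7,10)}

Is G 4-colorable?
Yes, G is 4-colorable

A valid 4-coloring: color 1: [0, 7, 8]; color 2: [3, 5, 10].
(χ(G) = 2 ≤ 4.)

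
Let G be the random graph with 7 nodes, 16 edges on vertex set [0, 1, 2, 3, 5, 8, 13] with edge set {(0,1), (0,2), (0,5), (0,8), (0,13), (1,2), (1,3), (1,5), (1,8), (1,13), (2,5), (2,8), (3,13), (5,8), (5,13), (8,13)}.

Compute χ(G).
Clique number ω(G) = 5 (lower bound: χ ≥ ω).
The clique on [0, 1, 2, 5, 8] has size 5, forcing χ ≥ 5, and the coloring below uses 5 colors, so χ(G) = 5.
A valid 5-coloring: color 1: [1]; color 2: [2, 13]; color 3: [3, 8]; color 4: [0]; color 5: [5].

χ(G) = 5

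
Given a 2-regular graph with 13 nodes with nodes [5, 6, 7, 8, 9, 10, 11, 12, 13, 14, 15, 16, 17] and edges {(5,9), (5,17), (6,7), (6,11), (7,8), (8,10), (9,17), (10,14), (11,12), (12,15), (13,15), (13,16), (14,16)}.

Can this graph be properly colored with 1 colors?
The clique on vertices [5, 9, 17] has size 3 > 1, so it alone needs 3 colors.

No, G is not 1-colorable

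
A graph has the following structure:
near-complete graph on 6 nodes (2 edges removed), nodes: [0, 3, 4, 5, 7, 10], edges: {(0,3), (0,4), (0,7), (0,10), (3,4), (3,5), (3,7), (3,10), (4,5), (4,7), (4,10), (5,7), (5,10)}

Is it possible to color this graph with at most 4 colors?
A valid 4-coloring: color 1: [4]; color 2: [3]; color 3: [0, 5]; color 4: [7, 10].
(χ(G) = 4 ≤ 4.)

Yes, G is 4-colorable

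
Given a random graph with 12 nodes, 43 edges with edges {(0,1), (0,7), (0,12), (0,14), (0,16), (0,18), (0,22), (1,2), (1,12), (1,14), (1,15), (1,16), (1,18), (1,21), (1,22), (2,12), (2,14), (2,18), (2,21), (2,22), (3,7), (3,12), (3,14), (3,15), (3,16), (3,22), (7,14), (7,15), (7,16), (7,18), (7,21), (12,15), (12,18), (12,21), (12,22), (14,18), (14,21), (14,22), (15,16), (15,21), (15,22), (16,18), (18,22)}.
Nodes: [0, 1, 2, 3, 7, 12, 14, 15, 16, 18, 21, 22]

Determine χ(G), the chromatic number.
Clique number ω(G) = 5 (lower bound: χ ≥ ω).
The clique on [0, 1, 12, 18, 22] has size 5, forcing χ ≥ 5, and the coloring below uses 5 colors, so χ(G) = 5.
A valid 5-coloring: color 1: [1, 7]; color 2: [15, 18]; color 3: [16, 21, 22]; color 4: [12, 14]; color 5: [0, 2, 3].

χ(G) = 5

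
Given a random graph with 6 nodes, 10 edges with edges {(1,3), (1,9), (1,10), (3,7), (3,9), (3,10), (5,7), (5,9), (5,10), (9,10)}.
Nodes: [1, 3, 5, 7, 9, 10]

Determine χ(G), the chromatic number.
χ(G) = 4

Clique number ω(G) = 4 (lower bound: χ ≥ ω).
The clique on [1, 3, 9, 10] has size 4, forcing χ ≥ 4, and the coloring below uses 4 colors, so χ(G) = 4.
A valid 4-coloring: color 1: [3, 5]; color 2: [7, 9]; color 3: [10]; color 4: [1].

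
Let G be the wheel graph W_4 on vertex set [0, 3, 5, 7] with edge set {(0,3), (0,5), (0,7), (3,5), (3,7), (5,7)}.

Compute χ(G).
Clique number ω(G) = 4 (lower bound: χ ≥ ω).
The clique on [0, 3, 5, 7] has size 4, forcing χ ≥ 4, and the coloring below uses 4 colors, so χ(G) = 4.
A valid 4-coloring: color 1: [5]; color 2: [0]; color 3: [7]; color 4: [3].

χ(G) = 4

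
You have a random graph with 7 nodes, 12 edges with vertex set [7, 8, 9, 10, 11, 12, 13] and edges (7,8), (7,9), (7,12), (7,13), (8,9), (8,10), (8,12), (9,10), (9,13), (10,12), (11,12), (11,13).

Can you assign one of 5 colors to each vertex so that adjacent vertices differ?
Yes, G is 5-colorable

A valid 5-coloring: color 1: [7, 10, 11]; color 2: [9, 12]; color 3: [8, 13].
(χ(G) = 3 ≤ 5.)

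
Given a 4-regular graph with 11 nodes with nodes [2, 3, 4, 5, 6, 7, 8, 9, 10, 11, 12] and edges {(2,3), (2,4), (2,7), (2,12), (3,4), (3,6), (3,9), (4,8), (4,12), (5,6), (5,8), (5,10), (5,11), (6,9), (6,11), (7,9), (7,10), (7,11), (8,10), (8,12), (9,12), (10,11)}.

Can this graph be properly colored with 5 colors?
A valid 5-coloring: color 1: [3, 5, 7, 12]; color 2: [2, 8, 9, 11]; color 3: [4, 6, 10].
(χ(G) = 3 ≤ 5.)

Yes, G is 5-colorable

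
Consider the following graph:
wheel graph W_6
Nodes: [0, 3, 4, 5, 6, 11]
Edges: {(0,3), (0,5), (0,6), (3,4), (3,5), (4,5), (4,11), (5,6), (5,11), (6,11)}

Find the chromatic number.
Clique number ω(G) = 3 (lower bound: χ ≥ ω).
Odd cycle [0, 6, 11, 4, 3] needs 3 colors (χ ≥ 3).
Vertex 5 is adjacent to every vertex of [0, 3, 4, 6, 11], which already need 3 colors among themselves, so 5 needs a new color (χ ≥ 4).
The coloring below uses 4 colors, so χ(G) = 4.
A valid 4-coloring: color 1: [5]; color 2: [0, 4]; color 3: [3, 6]; color 4: [11].

χ(G) = 4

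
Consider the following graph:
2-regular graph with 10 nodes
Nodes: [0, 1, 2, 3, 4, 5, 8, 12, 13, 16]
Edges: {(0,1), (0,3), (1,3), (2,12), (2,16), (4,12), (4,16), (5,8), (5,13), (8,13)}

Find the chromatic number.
χ(G) = 3

Clique number ω(G) = 3 (lower bound: χ ≥ ω).
The clique on [0, 1, 3] has size 3, forcing χ ≥ 3, and the coloring below uses 3 colors, so χ(G) = 3.
A valid 3-coloring: color 1: [1, 2, 4, 8]; color 2: [3, 12, 13, 16]; color 3: [0, 5].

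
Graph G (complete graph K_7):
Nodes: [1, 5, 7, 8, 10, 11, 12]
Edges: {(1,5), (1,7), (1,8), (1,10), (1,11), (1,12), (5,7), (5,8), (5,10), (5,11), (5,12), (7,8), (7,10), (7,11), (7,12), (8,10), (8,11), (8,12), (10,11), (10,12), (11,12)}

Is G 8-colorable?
A valid 8-coloring: color 1: [5]; color 2: [8]; color 3: [10]; color 4: [12]; color 5: [7]; color 6: [1]; color 7: [11].
(χ(G) = 7 ≤ 8.)

Yes, G is 8-colorable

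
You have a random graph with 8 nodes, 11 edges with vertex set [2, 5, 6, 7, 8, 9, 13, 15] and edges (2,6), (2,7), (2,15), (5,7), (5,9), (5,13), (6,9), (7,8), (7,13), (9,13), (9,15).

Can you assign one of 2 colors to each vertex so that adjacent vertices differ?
No, G is not 2-colorable

The clique on vertices [5, 9, 13] has size 3 > 2, so it alone needs 3 colors.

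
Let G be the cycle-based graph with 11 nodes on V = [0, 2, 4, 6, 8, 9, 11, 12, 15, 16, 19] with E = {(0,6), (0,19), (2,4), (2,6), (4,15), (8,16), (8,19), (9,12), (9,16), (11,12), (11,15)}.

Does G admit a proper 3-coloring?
Yes, G is 3-colorable

A valid 3-coloring: color 1: [0, 4, 8, 9, 11]; color 2: [2, 12, 15, 16, 19]; color 3: [6].
(χ(G) = 3 ≤ 3.)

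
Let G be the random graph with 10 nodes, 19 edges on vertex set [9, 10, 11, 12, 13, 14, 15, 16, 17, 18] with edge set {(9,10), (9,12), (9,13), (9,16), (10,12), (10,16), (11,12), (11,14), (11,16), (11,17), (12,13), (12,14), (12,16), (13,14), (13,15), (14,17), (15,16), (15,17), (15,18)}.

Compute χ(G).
χ(G) = 4

Clique number ω(G) = 4 (lower bound: χ ≥ ω).
The clique on [9, 10, 12, 16] has size 4, forcing χ ≥ 4, and the coloring below uses 4 colors, so χ(G) = 4.
A valid 4-coloring: color 1: [12, 15]; color 2: [14, 16, 18]; color 3: [9, 11]; color 4: [10, 13, 17].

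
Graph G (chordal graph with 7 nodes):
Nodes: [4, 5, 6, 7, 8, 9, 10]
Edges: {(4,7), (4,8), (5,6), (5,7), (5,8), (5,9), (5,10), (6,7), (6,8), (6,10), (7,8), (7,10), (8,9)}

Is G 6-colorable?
Yes, G is 6-colorable

A valid 6-coloring: color 1: [8, 10]; color 2: [4, 5]; color 3: [7, 9]; color 4: [6].
(χ(G) = 4 ≤ 6.)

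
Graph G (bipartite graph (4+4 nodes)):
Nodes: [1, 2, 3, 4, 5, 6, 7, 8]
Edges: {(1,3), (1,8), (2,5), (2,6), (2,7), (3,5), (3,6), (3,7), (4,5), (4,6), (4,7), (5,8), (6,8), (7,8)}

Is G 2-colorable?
A valid 2-coloring: color 1: [1, 5, 6, 7]; color 2: [2, 3, 4, 8].
(χ(G) = 2 ≤ 2.)

Yes, G is 2-colorable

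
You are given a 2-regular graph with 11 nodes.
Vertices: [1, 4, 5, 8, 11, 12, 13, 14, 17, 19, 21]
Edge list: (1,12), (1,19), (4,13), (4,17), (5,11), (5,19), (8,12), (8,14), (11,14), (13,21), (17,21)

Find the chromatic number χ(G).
Clique number ω(G) = 2 (lower bound: χ ≥ ω).
Odd cycle [12, 8, 14, 11, 5, 19, 1] needs 3 colors (χ ≥ 3).
The coloring below uses 3 colors, so χ(G) = 3.
A valid 3-coloring: color 1: [4, 11, 12, 19, 21]; color 2: [1, 5, 13, 14, 17]; color 3: [8].

χ(G) = 3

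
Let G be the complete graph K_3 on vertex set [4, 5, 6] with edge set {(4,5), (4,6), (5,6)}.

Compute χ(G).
χ(G) = 3

Clique number ω(G) = 3 (lower bound: χ ≥ ω).
The clique on [4, 5, 6] has size 3, forcing χ ≥ 3, and the coloring below uses 3 colors, so χ(G) = 3.
A valid 3-coloring: color 1: [5]; color 2: [6]; color 3: [4].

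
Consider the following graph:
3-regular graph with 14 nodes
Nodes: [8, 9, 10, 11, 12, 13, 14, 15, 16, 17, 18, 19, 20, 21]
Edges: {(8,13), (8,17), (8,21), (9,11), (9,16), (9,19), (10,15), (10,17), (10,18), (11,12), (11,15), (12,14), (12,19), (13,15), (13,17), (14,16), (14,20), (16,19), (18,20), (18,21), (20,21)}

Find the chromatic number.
χ(G) = 3

Clique number ω(G) = 3 (lower bound: χ ≥ ω).
The clique on [8, 13, 17] has size 3, forcing χ ≥ 3, and the coloring below uses 3 colors, so χ(G) = 3.
A valid 3-coloring: color 1: [10, 11, 13, 14, 19, 21]; color 2: [9, 12, 15, 17, 20]; color 3: [8, 16, 18].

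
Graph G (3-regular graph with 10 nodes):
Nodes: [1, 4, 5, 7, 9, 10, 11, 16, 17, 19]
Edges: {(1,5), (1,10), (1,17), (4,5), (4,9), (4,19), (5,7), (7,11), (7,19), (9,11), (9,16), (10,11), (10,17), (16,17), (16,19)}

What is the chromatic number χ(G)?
Clique number ω(G) = 3 (lower bound: χ ≥ ω).
The clique on [1, 10, 17] has size 3, forcing χ ≥ 3, and the coloring below uses 3 colors, so χ(G) = 3.
A valid 3-coloring: color 1: [1, 4, 11, 16]; color 2: [5, 9, 10, 19]; color 3: [7, 17].

χ(G) = 3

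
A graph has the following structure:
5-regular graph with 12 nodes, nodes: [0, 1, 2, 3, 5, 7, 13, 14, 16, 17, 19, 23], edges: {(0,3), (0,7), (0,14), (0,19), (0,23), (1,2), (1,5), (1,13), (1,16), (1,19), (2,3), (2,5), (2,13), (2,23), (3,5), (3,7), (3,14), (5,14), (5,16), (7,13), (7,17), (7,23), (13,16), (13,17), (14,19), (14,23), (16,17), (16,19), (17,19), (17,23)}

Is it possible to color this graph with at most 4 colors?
A valid 4-coloring: color 1: [1, 3, 17]; color 2: [0, 2, 16]; color 3: [5, 13, 19, 23]; color 4: [7, 14].
(χ(G) = 4 ≤ 4.)

Yes, G is 4-colorable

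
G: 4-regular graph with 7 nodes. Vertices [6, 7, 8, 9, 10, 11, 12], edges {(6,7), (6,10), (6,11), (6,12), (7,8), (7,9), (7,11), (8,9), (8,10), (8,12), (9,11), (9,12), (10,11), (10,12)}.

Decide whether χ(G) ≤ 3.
No, G is not 3-colorable

Suppose a proper 3-coloring c exists. The clique [6, 7, 11] takes 3 distinct colors; by symmetry let c(6) = 1, c(7) = 2, c(11) = 3.
- Vertex 9: neighbors [7, 11] already have colors [2, 3] ⇒ c(9) = 1.
- Vertex 8: neighbors [9, 7] already have colors [1, 2] ⇒ c(8) = 3.
- Vertex 10: neighbors [6, 8] already have colors [1, 3] ⇒ c(10) = 2.
- Vertex 12: neighbors [6, 10, 8] already have colors [1, 2, 3] — all 3 colors blocked. Contradiction.
The forced assignments end in a contradiction, so G has no proper 3-coloring (χ ≥ 4).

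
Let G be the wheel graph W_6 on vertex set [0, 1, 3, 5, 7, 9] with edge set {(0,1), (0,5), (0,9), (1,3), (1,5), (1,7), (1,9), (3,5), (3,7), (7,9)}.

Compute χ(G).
χ(G) = 4

Clique number ω(G) = 3 (lower bound: χ ≥ ω).
Odd cycle [3, 5, 0, 9, 7] needs 3 colors (χ ≥ 3).
Vertex 1 is adjacent to every vertex of [0, 3, 5, 7, 9], which already need 3 colors among themselves, so 1 needs a new color (χ ≥ 4).
The coloring below uses 4 colors, so χ(G) = 4.
A valid 4-coloring: color 1: [1]; color 2: [3, 9]; color 3: [5, 7]; color 4: [0].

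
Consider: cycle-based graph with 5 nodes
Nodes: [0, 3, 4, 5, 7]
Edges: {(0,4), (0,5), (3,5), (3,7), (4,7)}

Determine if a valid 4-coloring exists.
Yes, G is 4-colorable

A valid 4-coloring: color 1: [3, 4]; color 2: [5, 7]; color 3: [0].
(χ(G) = 3 ≤ 4.)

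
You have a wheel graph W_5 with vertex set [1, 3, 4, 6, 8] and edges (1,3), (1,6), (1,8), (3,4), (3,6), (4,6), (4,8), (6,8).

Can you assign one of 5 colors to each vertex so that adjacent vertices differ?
Yes, G is 5-colorable

A valid 5-coloring: color 1: [6]; color 2: [3, 8]; color 3: [1, 4].
(χ(G) = 3 ≤ 5.)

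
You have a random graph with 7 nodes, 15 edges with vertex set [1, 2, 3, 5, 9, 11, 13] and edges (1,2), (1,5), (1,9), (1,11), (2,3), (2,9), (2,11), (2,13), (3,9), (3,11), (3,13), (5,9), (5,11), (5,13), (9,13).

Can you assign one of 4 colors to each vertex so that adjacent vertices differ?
Yes, G is 4-colorable

A valid 4-coloring: color 1: [2, 5]; color 2: [9, 11]; color 3: [1, 13]; color 4: [3].
(χ(G) = 4 ≤ 4.)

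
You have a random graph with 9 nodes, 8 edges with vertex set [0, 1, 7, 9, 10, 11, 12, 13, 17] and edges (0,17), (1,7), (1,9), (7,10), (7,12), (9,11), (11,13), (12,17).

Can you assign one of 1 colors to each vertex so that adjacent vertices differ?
Edge (0,17) forces its endpoints to differ, so 1 color is not enough.

No, G is not 1-colorable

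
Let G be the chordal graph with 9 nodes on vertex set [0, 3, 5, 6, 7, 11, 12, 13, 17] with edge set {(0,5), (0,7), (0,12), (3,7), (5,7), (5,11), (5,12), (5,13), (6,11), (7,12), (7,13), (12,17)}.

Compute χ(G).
χ(G) = 4

Clique number ω(G) = 4 (lower bound: χ ≥ ω).
The clique on [0, 5, 7, 12] has size 4, forcing χ ≥ 4, and the coloring below uses 4 colors, so χ(G) = 4.
A valid 4-coloring: color 1: [3, 5, 6, 17]; color 2: [7, 11]; color 3: [12, 13]; color 4: [0].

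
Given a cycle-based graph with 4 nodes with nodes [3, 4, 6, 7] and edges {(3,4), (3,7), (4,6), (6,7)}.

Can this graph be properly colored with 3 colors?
A valid 3-coloring: color 1: [4, 7]; color 2: [3, 6].
(χ(G) = 2 ≤ 3.)

Yes, G is 3-colorable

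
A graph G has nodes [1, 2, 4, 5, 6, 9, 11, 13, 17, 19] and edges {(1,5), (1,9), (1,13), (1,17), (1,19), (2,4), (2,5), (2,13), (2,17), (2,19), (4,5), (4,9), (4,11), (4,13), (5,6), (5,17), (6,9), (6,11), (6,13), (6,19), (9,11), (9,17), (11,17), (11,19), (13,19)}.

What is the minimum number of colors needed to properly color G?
χ(G) = 4

Clique number ω(G) = 3 (lower bound: χ ≥ ω).
Suppose a proper 3-coloring c exists. The clique [1, 5, 17] takes 3 distinct colors; by symmetry let c(1) = 1, c(5) = 2, c(17) = 3.
- Vertex 2: neighbors [5, 17] already have colors [2, 3] ⇒ c(2) = 1.
- Vertex 4: neighbors [2, 5] already have colors [1, 2] ⇒ c(4) = 3.
- Vertex 9: neighbors [1, 4] already have colors [1, 3] ⇒ c(9) = 2.
- Vertex 11: neighbors [9, 4] already have colors [2, 3] ⇒ c(11) = 1.
- Vertex 6: neighbors [11, 5] already have colors [1, 2] ⇒ c(6) = 3.
- Vertex 13: neighbors [1, 4] already have colors [1, 3] ⇒ c(13) = 2.
- Vertex 19: neighbors [1, 13, 6] already have colors [1, 2, 3] — all 3 colors blocked. Contradiction.
The forced assignments end in a contradiction, so G has no proper 3-coloring (χ ≥ 4).
The coloring below uses 4 colors, so χ(G) = 4.
A valid 4-coloring: color 1: [1, 2, 6]; color 2: [4, 17, 19]; color 3: [5, 11, 13]; color 4: [9].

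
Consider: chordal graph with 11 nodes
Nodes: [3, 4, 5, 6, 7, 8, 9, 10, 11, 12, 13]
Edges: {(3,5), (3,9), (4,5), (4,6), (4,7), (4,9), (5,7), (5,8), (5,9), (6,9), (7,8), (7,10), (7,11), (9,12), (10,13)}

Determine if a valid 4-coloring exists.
A valid 4-coloring: color 1: [5, 6, 10, 11, 12]; color 2: [7, 9, 13]; color 3: [3, 4, 8].
(χ(G) = 3 ≤ 4.)

Yes, G is 4-colorable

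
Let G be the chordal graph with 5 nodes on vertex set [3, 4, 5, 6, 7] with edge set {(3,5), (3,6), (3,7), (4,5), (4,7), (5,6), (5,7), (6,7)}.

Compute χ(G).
Clique number ω(G) = 4 (lower bound: χ ≥ ω).
The clique on [3, 5, 6, 7] has size 4, forcing χ ≥ 4, and the coloring below uses 4 colors, so χ(G) = 4.
A valid 4-coloring: color 1: [5]; color 2: [7]; color 3: [4, 6]; color 4: [3].

χ(G) = 4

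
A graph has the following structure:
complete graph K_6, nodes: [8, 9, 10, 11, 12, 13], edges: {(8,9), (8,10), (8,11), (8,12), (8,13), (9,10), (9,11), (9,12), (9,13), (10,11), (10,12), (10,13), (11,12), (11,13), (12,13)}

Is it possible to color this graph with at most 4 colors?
The clique on vertices [8, 9, 10, 11, 12, 13] has size 6 > 4, so it alone needs 6 colors.

No, G is not 4-colorable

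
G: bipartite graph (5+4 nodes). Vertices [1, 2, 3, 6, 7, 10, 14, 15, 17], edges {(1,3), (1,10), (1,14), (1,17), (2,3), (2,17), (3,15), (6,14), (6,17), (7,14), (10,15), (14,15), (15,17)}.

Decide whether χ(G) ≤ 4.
A valid 4-coloring: color 1: [1, 2, 6, 7, 15]; color 2: [3, 10, 14, 17].
(χ(G) = 2 ≤ 4.)

Yes, G is 4-colorable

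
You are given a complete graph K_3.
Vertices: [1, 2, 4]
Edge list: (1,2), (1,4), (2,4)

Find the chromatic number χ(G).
χ(G) = 3

Clique number ω(G) = 3 (lower bound: χ ≥ ω).
The clique on [1, 2, 4] has size 3, forcing χ ≥ 3, and the coloring below uses 3 colors, so χ(G) = 3.
A valid 3-coloring: color 1: [2]; color 2: [4]; color 3: [1].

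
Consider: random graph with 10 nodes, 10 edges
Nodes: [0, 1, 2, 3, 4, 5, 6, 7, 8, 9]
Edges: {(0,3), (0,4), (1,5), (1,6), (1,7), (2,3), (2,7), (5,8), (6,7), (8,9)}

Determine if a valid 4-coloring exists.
Yes, G is 4-colorable

A valid 4-coloring: color 1: [0, 1, 2, 8]; color 2: [3, 4, 5, 7, 9]; color 3: [6].
(χ(G) = 3 ≤ 4.)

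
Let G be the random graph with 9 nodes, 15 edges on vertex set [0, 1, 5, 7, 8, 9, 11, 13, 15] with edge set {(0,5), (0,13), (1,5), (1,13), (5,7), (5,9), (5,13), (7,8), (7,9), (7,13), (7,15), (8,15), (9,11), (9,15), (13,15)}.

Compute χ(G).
χ(G) = 3

Clique number ω(G) = 3 (lower bound: χ ≥ ω).
The clique on [7, 8, 15] has size 3, forcing χ ≥ 3, and the coloring below uses 3 colors, so χ(G) = 3.
A valid 3-coloring: color 1: [0, 1, 7, 11]; color 2: [8, 9, 13]; color 3: [5, 15].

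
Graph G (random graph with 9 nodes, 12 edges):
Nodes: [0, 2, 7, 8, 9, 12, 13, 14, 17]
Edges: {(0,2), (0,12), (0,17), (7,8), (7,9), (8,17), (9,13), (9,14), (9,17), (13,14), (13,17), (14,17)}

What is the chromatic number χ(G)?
χ(G) = 4

Clique number ω(G) = 4 (lower bound: χ ≥ ω).
The clique on [9, 13, 14, 17] has size 4, forcing χ ≥ 4, and the coloring below uses 4 colors, so χ(G) = 4.
A valid 4-coloring: color 1: [2, 7, 12, 17]; color 2: [0, 8, 9]; color 3: [14]; color 4: [13].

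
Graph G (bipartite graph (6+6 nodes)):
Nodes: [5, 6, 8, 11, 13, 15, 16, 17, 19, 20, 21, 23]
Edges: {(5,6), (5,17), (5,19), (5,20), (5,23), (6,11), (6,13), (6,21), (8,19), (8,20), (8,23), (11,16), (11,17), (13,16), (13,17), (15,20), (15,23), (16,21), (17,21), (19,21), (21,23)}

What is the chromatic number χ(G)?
Clique number ω(G) = 2 (lower bound: χ ≥ ω).
The graph is bipartite (no odd cycle), so 2 colors suffice: χ(G) = 2.
A valid 2-coloring: color 1: [5, 8, 11, 13, 15, 21]; color 2: [6, 16, 17, 19, 20, 23].

χ(G) = 2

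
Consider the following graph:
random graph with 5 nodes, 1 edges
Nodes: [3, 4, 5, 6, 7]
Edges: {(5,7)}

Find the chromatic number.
Clique number ω(G) = 2 (lower bound: χ ≥ ω).
The graph is bipartite (no odd cycle), so 2 colors suffice: χ(G) = 2.
A valid 2-coloring: color 1: [3, 4, 6, 7]; color 2: [5].

χ(G) = 2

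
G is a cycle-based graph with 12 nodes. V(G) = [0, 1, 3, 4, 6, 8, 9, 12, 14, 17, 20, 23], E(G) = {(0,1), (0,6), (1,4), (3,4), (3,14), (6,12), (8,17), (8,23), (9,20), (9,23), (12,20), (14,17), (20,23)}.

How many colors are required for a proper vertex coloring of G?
Clique number ω(G) = 3 (lower bound: χ ≥ ω).
The clique on [9, 20, 23] has size 3, forcing χ ≥ 3, and the coloring below uses 3 colors, so χ(G) = 3.
A valid 3-coloring: color 1: [1, 3, 6, 17, 20]; color 2: [0, 4, 12, 14, 23]; color 3: [8, 9].

χ(G) = 3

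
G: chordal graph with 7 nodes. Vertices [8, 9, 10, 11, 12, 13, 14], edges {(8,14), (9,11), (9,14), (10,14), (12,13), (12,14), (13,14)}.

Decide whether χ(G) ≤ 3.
Yes, G is 3-colorable

A valid 3-coloring: color 1: [11, 14]; color 2: [8, 9, 10, 13]; color 3: [12].
(χ(G) = 3 ≤ 3.)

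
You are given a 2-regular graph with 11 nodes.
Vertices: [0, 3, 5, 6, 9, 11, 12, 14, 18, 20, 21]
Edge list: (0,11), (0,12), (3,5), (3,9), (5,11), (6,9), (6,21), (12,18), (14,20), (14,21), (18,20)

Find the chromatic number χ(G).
Clique number ω(G) = 2 (lower bound: χ ≥ ω).
Odd cycle [3, 9, 6, 21, 14, 20, 18, 12, 0, 11, 5] needs 3 colors (χ ≥ 3).
The coloring below uses 3 colors, so χ(G) = 3.
A valid 3-coloring: color 1: [3, 6, 11, 14, 18]; color 2: [0, 5, 9, 20, 21]; color 3: [12].

χ(G) = 3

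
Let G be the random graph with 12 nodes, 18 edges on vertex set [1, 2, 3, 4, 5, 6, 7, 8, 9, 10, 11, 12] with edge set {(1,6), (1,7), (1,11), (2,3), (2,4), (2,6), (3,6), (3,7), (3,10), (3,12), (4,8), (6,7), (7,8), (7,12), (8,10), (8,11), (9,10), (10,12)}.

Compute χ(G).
χ(G) = 3

Clique number ω(G) = 3 (lower bound: χ ≥ ω).
The clique on [1, 6, 7] has size 3, forcing χ ≥ 3, and the coloring below uses 3 colors, so χ(G) = 3.
A valid 3-coloring: color 1: [1, 3, 5, 8, 9]; color 2: [2, 7, 10, 11]; color 3: [4, 6, 12].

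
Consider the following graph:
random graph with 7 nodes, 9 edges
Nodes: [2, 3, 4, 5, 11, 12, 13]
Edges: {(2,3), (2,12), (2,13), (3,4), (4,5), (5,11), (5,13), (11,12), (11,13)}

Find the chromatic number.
Clique number ω(G) = 3 (lower bound: χ ≥ ω).
The clique on [5, 11, 13] has size 3, forcing χ ≥ 3, and the coloring below uses 3 colors, so χ(G) = 3.
A valid 3-coloring: color 1: [2, 4, 11]; color 2: [3, 12, 13]; color 3: [5].

χ(G) = 3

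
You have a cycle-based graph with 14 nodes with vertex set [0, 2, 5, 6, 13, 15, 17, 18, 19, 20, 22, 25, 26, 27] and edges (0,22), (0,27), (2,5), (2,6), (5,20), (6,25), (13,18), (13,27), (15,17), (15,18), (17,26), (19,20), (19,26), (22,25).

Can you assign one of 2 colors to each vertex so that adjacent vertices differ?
Yes, G is 2-colorable

A valid 2-coloring: color 1: [5, 6, 17, 18, 19, 22, 27]; color 2: [0, 2, 13, 15, 20, 25, 26].
(χ(G) = 2 ≤ 2.)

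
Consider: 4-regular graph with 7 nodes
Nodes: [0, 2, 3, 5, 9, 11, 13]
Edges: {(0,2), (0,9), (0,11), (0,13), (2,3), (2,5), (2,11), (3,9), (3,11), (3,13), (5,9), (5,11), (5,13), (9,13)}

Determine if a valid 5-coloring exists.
Yes, G is 5-colorable

A valid 5-coloring: color 1: [2, 13]; color 2: [9, 11]; color 3: [0, 3, 5].
(χ(G) = 3 ≤ 5.)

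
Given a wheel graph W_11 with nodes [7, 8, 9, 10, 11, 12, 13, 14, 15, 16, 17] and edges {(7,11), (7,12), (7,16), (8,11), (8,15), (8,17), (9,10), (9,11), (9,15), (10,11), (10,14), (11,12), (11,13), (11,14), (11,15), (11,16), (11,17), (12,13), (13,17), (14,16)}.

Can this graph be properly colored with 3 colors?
Yes, G is 3-colorable

A valid 3-coloring: color 1: [11]; color 2: [10, 12, 15, 16, 17]; color 3: [7, 8, 9, 13, 14].
(χ(G) = 3 ≤ 3.)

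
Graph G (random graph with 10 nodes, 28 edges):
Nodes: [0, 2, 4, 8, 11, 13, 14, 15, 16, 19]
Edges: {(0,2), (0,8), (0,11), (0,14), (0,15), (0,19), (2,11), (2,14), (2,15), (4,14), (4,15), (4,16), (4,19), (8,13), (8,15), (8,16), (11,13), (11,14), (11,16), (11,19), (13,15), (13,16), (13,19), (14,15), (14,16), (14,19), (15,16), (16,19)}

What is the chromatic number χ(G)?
χ(G) = 5

Clique number ω(G) = 4 (lower bound: χ ≥ ω).
Suppose a proper 4-coloring c exists. The clique [0, 2, 11, 14] takes 4 distinct colors; by symmetry let c(0) = 1, c(2) = 2, c(11) = 3, c(14) = 4.
- Vertex 15: neighbors [0, 2, 14] already have colors [1, 2, 4] ⇒ c(15) = 3.
- Vertex 19: neighbors [0, 11, 14] already have colors [1, 3, 4] ⇒ c(19) = 2.
- Vertex 16: neighbors [19, 11, 14] already have colors [2, 3, 4] ⇒ c(16) = 1.
- Vertex 4: neighbors [16, 19, 15, 14] already have colors [1, 2, 3, 4] — all 4 colors blocked. Contradiction.
The forced assignments end in a contradiction, so G has no proper 4-coloring (χ ≥ 5).
The coloring below uses 5 colors, so χ(G) = 5.
A valid 5-coloring: color 1: [0, 16]; color 2: [15, 19]; color 3: [13, 14]; color 4: [4, 8, 11]; color 5: [2].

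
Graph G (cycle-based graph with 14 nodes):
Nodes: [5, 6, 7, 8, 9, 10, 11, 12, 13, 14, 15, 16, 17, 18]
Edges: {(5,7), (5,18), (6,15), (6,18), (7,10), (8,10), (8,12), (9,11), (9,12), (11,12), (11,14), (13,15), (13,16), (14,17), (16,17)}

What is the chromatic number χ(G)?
Clique number ω(G) = 3 (lower bound: χ ≥ ω).
The clique on [9, 11, 12] has size 3, forcing χ ≥ 3, and the coloring below uses 3 colors, so χ(G) = 3.
A valid 3-coloring: color 1: [7, 8, 11, 15, 16, 18]; color 2: [5, 6, 10, 12, 13, 17]; color 3: [9, 14].

χ(G) = 3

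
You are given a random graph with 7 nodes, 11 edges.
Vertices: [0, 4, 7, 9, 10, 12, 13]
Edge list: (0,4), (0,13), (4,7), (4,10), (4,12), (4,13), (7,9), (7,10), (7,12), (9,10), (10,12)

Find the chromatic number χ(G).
Clique number ω(G) = 4 (lower bound: χ ≥ ω).
The clique on [4, 7, 10, 12] has size 4, forcing χ ≥ 4, and the coloring below uses 4 colors, so χ(G) = 4.
A valid 4-coloring: color 1: [4, 9]; color 2: [0, 7]; color 3: [10, 13]; color 4: [12].

χ(G) = 4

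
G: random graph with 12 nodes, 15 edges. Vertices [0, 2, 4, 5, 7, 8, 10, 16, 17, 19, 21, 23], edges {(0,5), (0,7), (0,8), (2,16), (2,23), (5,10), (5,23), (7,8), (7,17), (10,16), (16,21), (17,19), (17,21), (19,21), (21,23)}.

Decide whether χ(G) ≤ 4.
Yes, G is 4-colorable

A valid 4-coloring: color 1: [2, 4, 7, 10, 21]; color 2: [0, 16, 17, 23]; color 3: [5, 8, 19].
(χ(G) = 3 ≤ 4.)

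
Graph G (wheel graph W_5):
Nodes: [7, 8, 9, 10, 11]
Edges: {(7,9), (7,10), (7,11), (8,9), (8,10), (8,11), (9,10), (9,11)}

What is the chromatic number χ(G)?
Clique number ω(G) = 3 (lower bound: χ ≥ ω).
The clique on [8, 9, 10] has size 3, forcing χ ≥ 3, and the coloring below uses 3 colors, so χ(G) = 3.
A valid 3-coloring: color 1: [9]; color 2: [10, 11]; color 3: [7, 8].

χ(G) = 3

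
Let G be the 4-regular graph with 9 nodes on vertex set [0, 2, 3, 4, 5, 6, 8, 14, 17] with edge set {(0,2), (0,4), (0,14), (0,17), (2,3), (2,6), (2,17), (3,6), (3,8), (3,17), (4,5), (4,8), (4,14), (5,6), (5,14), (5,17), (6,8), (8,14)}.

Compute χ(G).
Clique number ω(G) = 3 (lower bound: χ ≥ ω).
Suppose a proper 3-coloring c exists. The clique [0, 2, 17] takes 3 distinct colors; by symmetry let c(0) = 1, c(2) = 2, c(17) = 3.
- Vertex 3: neighbors [2, 17] already have colors [2, 3] ⇒ c(3) = 1.
- Vertex 6: neighbors [3, 2] already have colors [1, 2] ⇒ c(6) = 3.
- Vertex 8: neighbors [3, 6] already have colors [1, 3] ⇒ c(8) = 2.
- Vertex 4: neighbors [0, 8] already have colors [1, 2] ⇒ c(4) = 3.
- Vertex 14: neighbors [0, 8, 4] already have colors [1, 2, 3] — all 3 colors blocked. Contradiction.
The forced assignments end in a contradiction, so G has no proper 3-coloring (χ ≥ 4).
The coloring below uses 4 colors, so χ(G) = 4.
A valid 4-coloring: color 1: [2, 5, 8]; color 2: [6, 14, 17]; color 3: [0, 3]; color 4: [4].

χ(G) = 4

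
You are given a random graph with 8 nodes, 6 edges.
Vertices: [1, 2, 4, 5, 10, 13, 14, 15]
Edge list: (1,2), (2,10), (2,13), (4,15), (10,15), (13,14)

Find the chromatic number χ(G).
Clique number ω(G) = 2 (lower bound: χ ≥ ω).
The graph is bipartite (no odd cycle), so 2 colors suffice: χ(G) = 2.
A valid 2-coloring: color 1: [2, 5, 14, 15]; color 2: [1, 4, 10, 13].

χ(G) = 2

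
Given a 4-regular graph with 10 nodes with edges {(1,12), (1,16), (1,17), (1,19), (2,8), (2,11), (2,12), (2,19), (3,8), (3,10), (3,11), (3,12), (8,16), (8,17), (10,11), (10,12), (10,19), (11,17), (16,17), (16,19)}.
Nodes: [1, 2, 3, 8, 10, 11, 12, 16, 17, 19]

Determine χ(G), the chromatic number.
χ(G) = 4

Clique number ω(G) = 3 (lower bound: χ ≥ ω).
Suppose a proper 3-coloring c exists. The clique [1, 16, 17] takes 3 distinct colors; by symmetry let c(1) = 1, c(16) = 2, c(17) = 3.
- Vertex 8: neighbors [16, 17] already have colors [2, 3] ⇒ c(8) = 1.
- Vertex 19: neighbors [1, 16] already have colors [1, 2] ⇒ c(19) = 3.
- Vertex 2: neighbors [8, 19] already have colors [1, 3] ⇒ c(2) = 2.
- Vertex 11: neighbors [2, 17] already have colors [2, 3] ⇒ c(11) = 1.
- Vertex 10: neighbors [11, 19] already have colors [1, 3] ⇒ c(10) = 2.
- Vertex 3: neighbors [8, 10] already have colors [1, 2] ⇒ c(3) = 3.
- Vertex 12: neighbors [1, 2, 3] already have colors [1, 2, 3] — all 3 colors blocked. Contradiction.
The forced assignments end in a contradiction, so G has no proper 3-coloring (χ ≥ 4).
The coloring below uses 4 colors, so χ(G) = 4.
A valid 4-coloring: color 1: [8, 11, 12, 19]; color 2: [1, 2, 10]; color 3: [3, 17]; color 4: [16].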